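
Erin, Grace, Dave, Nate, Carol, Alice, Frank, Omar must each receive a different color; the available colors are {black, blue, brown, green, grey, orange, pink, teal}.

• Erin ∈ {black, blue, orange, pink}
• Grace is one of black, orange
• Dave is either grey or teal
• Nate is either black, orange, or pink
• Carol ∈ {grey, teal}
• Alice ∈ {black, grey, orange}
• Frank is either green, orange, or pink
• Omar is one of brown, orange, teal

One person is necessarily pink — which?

The 8 variables draw from only 8 values {black, blue, brown, green, grey, orange, pink, teal}, so each is used; only Erin can be blue, hence Erin = blue.
The 7 still-open variables together cover exactly {black, brown, green, grey, orange, pink, teal} — 7 values for 7 variables — and brown appears only in Omar's list, so Omar = brown.
Among the 6 still-open variables, green fits only Frank (and all 6 values in {black, green, grey, orange, pink, teal} must be used), so Frank = green.
The 5 still-open variables together cover exactly {black, grey, orange, pink, teal} — 5 values for 5 variables — and pink appears only in Nate's list, so Nate = pink.

Nate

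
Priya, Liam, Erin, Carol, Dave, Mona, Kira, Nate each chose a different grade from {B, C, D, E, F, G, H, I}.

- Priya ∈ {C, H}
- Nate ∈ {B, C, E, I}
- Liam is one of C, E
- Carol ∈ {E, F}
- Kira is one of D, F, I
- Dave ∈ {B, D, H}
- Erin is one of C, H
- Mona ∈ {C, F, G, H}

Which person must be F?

Carol

The 8 variables together cover exactly {B, C, D, E, F, G, H, I} — 8 values for 8 variables — and G appears only in Mona's list, so Mona = G.
Priya and Erin between them cover only {C, H} — a naked pair. Remove those values from Liam, Dave, Nate.
Liam must be E (only option left). Remove E from Carol, Nate.
So F goes to Carol.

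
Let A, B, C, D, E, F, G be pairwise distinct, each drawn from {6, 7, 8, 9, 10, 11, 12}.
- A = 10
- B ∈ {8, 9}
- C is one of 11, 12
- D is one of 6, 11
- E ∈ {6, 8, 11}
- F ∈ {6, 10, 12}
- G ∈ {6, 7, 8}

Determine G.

7

A's domain is down to {10}, so A = 10. Eliminate 10 elsewhere: F.
Among the 6 still-open variables, 7 fits only G (and all 6 values in {6, 7, 8, 9, 11, 12} must be used), so G = 7.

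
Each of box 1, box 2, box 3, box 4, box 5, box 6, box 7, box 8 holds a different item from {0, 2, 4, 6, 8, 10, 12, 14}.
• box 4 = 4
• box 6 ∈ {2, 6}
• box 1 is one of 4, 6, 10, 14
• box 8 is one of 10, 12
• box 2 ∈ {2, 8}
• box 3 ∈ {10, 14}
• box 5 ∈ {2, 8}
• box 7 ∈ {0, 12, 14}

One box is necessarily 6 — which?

box 6

box 4 must be 4 (only option left). Eliminate 4 elsewhere: box 1.
The 7 still-open variables together cover exactly {0, 2, 6, 8, 10, 12, 14} — 7 values for 7 variables — and 0 appears only in box 7's list, so box 7 = 0.
Among the 6 still-open variables, 12 fits only box 8 (and all 6 values in {2, 6, 8, 10, 12, 14} must be used), so box 8 = 12.
The 2 variables box 2 and box 5 are confined to {2, 8}, which locks those values in; drop them from box 6.
So 6 goes to box 6.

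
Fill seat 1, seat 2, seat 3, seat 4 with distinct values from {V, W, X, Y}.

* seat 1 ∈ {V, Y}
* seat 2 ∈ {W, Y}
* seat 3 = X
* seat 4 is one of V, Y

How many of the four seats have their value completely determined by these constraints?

2

seat 3 has just one choice, so seat 3 = X.
The 3 still-open variables draw from only 3 values {V, W, Y}, so each is used; only seat 2 can be W, hence seat 2 = W.
Determined: seat 2=W, seat 3=X. The other seats each still have more than one consistent value. That makes 2.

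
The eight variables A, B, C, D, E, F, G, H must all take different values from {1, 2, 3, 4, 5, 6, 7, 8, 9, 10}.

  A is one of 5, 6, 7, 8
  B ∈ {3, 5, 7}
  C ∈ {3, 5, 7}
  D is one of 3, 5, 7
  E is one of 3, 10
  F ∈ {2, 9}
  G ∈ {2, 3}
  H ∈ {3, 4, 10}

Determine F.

B, C, D share exactly the 3 values {3, 5, 7}; by pigeonhole those values go to them, so strike 3, 5, 7 from A, E, G, H.
E has just one choice, so E = 10. Eliminate 10 elsewhere: H.
G has just one choice, so G = 2. Eliminate 2 elsewhere: F.
So F = 9.

9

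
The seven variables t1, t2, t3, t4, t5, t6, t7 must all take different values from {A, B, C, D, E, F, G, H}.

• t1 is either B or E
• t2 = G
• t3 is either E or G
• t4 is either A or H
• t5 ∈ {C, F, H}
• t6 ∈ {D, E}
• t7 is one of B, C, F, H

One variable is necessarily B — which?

t2 has just one choice, so t2 = G. Remove G from t3.
That leaves t3 = E. Remove E from t1, t6.
So B goes to t1.

t1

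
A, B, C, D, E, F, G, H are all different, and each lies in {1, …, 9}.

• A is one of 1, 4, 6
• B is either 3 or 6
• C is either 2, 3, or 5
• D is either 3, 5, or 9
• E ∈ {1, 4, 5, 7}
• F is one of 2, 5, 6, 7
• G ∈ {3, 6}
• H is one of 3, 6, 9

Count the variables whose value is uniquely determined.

B and G between them cover only {3, 6} — a naked pair. Remove those values from A, C, D, F, H.
H must be 9 (only option left). Remove 9 from D.
D's domain is down to {5}, so D = 5. So C, E, F can't be 5.
That leaves C = 2. Strike 2 from F.
That leaves F = 7. So E can't be 7.
Determined: C=2, D=5, F=7, H=9. The other variables each still have more than one consistent value. That makes 4.

4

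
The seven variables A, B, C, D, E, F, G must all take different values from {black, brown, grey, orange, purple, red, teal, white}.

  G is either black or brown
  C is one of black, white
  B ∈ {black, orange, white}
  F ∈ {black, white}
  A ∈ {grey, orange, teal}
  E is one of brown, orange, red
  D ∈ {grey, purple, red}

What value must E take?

C and F between them cover only {black, white} — a naked pair. Remove those values from B, G.
That leaves B = orange. Remove orange from A, E.
G's domain is down to {brown}, so G = brown. Remove brown from E.
So E = red.

red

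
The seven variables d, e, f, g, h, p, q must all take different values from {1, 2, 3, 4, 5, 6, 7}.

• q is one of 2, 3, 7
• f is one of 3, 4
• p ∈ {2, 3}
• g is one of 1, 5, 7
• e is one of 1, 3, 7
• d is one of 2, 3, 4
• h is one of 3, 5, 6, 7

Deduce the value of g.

The 7 variables together cover exactly {1, 2, 3, 4, 5, 6, 7} — 7 values for 7 variables — and 6 appears only in h's list, so h = 6.
Among the 6 still-open variables, 5 fits only g (and all 6 values in {1, 2, 3, 4, 5, 7} must be used), so g = 5.

5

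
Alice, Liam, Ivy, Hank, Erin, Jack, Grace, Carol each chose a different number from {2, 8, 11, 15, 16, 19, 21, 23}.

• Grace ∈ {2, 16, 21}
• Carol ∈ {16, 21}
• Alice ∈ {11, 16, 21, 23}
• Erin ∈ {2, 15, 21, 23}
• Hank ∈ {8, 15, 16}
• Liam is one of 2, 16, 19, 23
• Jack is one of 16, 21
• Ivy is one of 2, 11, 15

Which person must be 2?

The 8 variables draw from only 8 values {2, 8, 11, 15, 16, 19, 21, 23}, so each is used; only Hank can be 8, hence Hank = 8.
Among the 7 still-open variables, 19 fits only Liam (and all 7 values in {2, 11, 15, 16, 19, 21, 23} must be used), so Liam = 19.
Jack and Carol between them cover only {16, 21} — a naked pair. Remove those values from Alice, Erin, Grace.
So 2 goes to Grace.

Grace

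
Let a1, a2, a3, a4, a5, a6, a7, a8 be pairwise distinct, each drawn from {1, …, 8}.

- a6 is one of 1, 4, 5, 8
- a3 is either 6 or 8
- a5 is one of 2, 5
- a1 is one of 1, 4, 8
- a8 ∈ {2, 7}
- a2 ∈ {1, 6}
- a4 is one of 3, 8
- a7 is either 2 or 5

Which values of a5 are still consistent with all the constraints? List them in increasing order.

2, 5

The 8 variables together cover exactly {1, 2, 3, 4, 5, 6, 7, 8} — 8 values for 8 variables — and 3 appears only in a4's list, so a4 = 3.
The 7 still-open variables together cover exactly {1, 2, 4, 5, 6, 7, 8} — 7 values for 7 variables — and 7 appears only in a8's list, so a8 = 7.
a5 and a7 share exactly the 2 values {2, 5}; by pigeonhole those values go to them, so strike 2, 5 from a6.
No further eliminations apply; a5 can still be any of 2, 5.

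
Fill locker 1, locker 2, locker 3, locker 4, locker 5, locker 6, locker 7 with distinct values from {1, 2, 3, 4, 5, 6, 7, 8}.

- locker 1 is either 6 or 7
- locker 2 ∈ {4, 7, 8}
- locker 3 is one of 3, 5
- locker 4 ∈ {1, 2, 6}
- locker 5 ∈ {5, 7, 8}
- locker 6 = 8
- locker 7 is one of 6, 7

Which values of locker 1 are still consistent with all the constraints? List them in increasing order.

locker 6 must be 8 (only option left). So locker 2, locker 5 can't be 8.
locker 1 and locker 7 between them cover only {6, 7} — a naked pair. Remove those values from locker 2, locker 4, locker 5.
locker 2's domain is down to {4}, so locker 2 = 4.
locker 5 must be 5 (only option left). So locker 3 can't be 5.
locker 3's domain is down to {3}, so locker 3 = 3.
No further eliminations apply; locker 1 can still be any of 6, 7.

6, 7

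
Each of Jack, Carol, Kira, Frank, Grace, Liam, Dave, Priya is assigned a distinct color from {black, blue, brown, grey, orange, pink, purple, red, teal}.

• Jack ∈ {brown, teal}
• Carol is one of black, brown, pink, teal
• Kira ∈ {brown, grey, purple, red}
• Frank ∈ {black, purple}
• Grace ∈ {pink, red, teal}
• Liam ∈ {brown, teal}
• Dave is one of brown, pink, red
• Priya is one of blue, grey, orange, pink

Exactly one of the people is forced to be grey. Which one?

Kira

The 2 variables Jack and Liam are confined to {brown, teal}, which locks those values in; drop them from Carol, Kira, Grace, Dave.
Grace and Dave between them cover only {pink, red} — a naked pair. Remove those values from Carol, Kira, Priya.
Carol has just one choice, so Carol = black. So Frank can't be black.
That leaves Frank = purple. Strike purple from Kira.
So grey goes to Kira.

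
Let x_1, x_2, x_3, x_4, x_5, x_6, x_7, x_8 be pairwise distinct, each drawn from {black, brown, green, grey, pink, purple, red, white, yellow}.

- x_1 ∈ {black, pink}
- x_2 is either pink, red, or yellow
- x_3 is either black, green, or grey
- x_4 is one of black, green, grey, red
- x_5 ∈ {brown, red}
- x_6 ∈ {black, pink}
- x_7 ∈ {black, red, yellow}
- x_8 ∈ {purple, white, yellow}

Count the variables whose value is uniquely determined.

1

The 2 variables x_1 and x_6 are confined to {black, pink}, which locks those values in; drop them from x_2, x_3, x_4, x_7.
x_2 and x_7 between them cover only {red, yellow} — a naked pair. Remove those values from x_4, x_5, x_8.
x_5 must be brown (only option left).
Determined: x_5=brown. The other variables each still have more than one consistent value. That makes 1.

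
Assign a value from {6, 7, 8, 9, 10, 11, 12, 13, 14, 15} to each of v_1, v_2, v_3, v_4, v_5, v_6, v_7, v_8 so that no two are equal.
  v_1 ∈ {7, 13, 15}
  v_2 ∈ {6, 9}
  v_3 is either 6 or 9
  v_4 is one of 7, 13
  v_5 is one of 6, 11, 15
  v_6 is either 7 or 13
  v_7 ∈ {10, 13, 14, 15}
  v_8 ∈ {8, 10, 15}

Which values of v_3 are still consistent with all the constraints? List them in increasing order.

v_2 and v_3 between them cover only {6, 9} — a naked pair. Remove those values from v_5.
v_4 and v_6 share exactly the 2 values {7, 13}; by pigeonhole those values go to them, so strike 7, 13 from v_1, v_7.
v_1 has just one choice, so v_1 = 15. Strike 15 from v_5, v_7, v_8.
v_5's domain is down to {11}, so v_5 = 11.
No further eliminations apply; v_3 can still be any of 6, 9.

6, 9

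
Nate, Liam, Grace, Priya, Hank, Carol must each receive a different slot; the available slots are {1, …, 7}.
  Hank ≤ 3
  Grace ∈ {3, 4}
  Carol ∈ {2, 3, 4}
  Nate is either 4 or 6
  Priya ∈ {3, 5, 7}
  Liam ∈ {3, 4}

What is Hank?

1

Liam and Grace between them cover only {3, 4} — a naked pair. Remove those values from Nate, Priya, Hank, Carol.
That leaves Nate = 6.
That leaves Carol = 2. Strike 2 from Hank.
So Hank = 1.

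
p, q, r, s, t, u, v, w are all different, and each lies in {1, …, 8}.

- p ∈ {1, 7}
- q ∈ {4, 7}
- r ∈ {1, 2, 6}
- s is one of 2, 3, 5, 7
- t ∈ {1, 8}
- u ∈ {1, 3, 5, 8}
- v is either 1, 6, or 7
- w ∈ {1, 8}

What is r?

2

Among the 8 variables, 4 fits only q (and all 8 values in {1, 2, 3, 4, 5, 6, 7, 8} must be used), so q = 4.
The 2 variables t and w are confined to {1, 8}, which locks those values in; drop them from p, r, u, v.
p must be 7 (only option left). Eliminate 7 elsewhere: s, v.
v must be 6 (only option left). Remove 6 from r.
So r = 2.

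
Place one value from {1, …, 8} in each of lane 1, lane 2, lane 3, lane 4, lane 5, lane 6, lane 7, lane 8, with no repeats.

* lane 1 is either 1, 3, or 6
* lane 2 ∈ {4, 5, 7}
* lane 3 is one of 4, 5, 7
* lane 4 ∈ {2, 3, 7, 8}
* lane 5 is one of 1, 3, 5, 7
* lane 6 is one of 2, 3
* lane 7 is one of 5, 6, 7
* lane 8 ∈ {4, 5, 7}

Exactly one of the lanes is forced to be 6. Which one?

lane 7

The 8 variables draw from only 8 values {1, 2, 3, 4, 5, 6, 7, 8}, so each is used; only lane 4 can be 8, hence lane 4 = 8.
Among the 7 still-open variables, 2 fits only lane 6 (and all 7 values in {1, 2, 3, 4, 5, 6, 7} must be used), so lane 6 = 2.
The 3 variables lane 2, lane 3, lane 8 are confined to {4, 5, 7}, which locks those values in; drop them from lane 5, lane 7.
So 6 goes to lane 7.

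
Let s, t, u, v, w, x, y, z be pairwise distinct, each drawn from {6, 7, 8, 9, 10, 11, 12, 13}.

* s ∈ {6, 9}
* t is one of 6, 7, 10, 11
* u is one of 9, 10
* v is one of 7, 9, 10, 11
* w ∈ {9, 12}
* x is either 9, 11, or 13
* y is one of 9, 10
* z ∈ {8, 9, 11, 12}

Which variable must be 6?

The 8 variables draw from only 8 values {6, 7, 8, 9, 10, 11, 12, 13}, so each is used; only z can be 8, hence z = 8.
The 7 still-open variables draw from only 7 values {6, 7, 9, 10, 11, 12, 13}, so each is used; only w can be 12, hence w = 12.
The 6 still-open variables together cover exactly {6, 7, 9, 10, 11, 13} — 6 values for 6 variables — and 13 appears only in x's list, so x = 13.
u and y share exactly the 2 values {9, 10}; by pigeonhole those values go to them, so strike 9, 10 from s, t, v.
So 6 goes to s.

s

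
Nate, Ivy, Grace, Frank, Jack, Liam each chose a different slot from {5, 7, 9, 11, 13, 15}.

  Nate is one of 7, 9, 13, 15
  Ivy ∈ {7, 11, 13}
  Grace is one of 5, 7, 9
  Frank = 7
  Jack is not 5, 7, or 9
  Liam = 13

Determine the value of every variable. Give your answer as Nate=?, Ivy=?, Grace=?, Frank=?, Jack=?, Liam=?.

Frank must be 7 (only option left). Strike 7 from Nate, Ivy, Grace.
Liam must be 13 (only option left). Remove 13 from Nate, Ivy, Jack.
Ivy has just one choice, so Ivy = 11. So Jack can't be 11.
Jack must be 15 (only option left). So Nate can't be 15.
Nate's domain is down to {9}, so Nate = 9. Strike 9 from Grace.
Grace's domain is down to {5}, so Grace = 5.

Nate=9, Ivy=11, Grace=5, Frank=7, Jack=15, Liam=13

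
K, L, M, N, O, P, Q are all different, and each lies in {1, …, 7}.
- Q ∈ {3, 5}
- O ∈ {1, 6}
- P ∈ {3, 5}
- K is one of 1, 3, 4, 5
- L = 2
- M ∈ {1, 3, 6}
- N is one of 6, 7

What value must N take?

L's domain is down to {2}, so L = 2.
Among the 6 still-open variables, 4 fits only K (and all 6 values in {1, 3, 4, 5, 6, 7} must be used), so K = 4.
The 5 still-open variables together cover exactly {1, 3, 5, 6, 7} — 5 values for 5 variables — and 7 appears only in N's list, so N = 7.

7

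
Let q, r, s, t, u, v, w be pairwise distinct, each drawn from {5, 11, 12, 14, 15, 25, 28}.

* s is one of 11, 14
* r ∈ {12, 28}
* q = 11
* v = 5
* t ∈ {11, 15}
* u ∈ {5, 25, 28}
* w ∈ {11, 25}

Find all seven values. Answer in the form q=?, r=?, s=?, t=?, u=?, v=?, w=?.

q=11, r=12, s=14, t=15, u=28, v=5, w=25

q has just one choice, so q = 11. Strike 11 from s, t, w.
That leaves s = 14.
t has just one choice, so t = 15.
v has just one choice, so v = 5. Eliminate 5 elsewhere: u.
That leaves w = 25. Strike 25 from u.
u must be 28 (only option left). Eliminate 28 elsewhere: r.
r's domain is down to {12}, so r = 12.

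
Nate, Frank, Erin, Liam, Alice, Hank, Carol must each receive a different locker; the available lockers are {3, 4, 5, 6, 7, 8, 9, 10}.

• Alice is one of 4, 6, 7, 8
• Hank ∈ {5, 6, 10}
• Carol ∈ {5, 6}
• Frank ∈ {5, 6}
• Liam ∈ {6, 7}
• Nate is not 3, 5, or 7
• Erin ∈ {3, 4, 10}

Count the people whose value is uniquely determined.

2

The 2 variables Frank and Carol are confined to {5, 6}, which locks those values in; drop them from Nate, Liam, Alice, Hank.
Liam must be 7 (only option left). Eliminate 7 elsewhere: Alice.
Hank's domain is down to {10}, so Hank = 10. So Nate, Erin can't be 10.
Determined: Liam=7, Hank=10. The other people each still have more than one consistent value. That makes 2.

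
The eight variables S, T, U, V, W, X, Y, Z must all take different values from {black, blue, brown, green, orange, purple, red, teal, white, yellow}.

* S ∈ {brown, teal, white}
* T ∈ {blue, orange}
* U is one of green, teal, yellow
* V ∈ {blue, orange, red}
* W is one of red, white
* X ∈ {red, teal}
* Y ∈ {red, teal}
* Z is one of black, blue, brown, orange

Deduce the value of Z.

The 2 variables X and Y are confined to {red, teal}, which locks those values in; drop them from S, U, V, W.
W has just one choice, so W = white. So S can't be white.
S must be brown (only option left). Strike brown from Z.
T and V between them cover only {blue, orange} — a naked pair. Remove those values from Z.
So Z = black.

black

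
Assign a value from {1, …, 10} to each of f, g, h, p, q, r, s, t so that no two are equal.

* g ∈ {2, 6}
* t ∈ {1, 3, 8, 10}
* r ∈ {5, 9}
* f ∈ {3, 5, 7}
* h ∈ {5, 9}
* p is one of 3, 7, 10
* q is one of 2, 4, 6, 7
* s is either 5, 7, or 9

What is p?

h and r between them cover only {5, 9} — a naked pair. Remove those values from f, s.
s has just one choice, so s = 7. So f, p, q can't be 7.
f's domain is down to {3}, so f = 3. So p, t can't be 3.
So p = 10.

10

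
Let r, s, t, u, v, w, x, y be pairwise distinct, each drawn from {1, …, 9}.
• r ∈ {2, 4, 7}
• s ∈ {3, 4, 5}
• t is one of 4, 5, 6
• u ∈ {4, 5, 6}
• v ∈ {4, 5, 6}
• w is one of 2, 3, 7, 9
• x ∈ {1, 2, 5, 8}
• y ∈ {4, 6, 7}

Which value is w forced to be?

9

t, u, v between them cover only {4, 5, 6} — a naked triple. Remove those values from r, s, x, y.
s must be 3 (only option left). So w can't be 3.
y's domain is down to {7}, so y = 7. So r, w can't be 7.
r must be 2 (only option left). Strike 2 from w, x.
So w = 9.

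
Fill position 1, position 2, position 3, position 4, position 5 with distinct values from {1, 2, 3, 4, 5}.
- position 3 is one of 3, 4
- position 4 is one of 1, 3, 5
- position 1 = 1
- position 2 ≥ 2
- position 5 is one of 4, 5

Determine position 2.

position 1 has just one choice, so position 1 = 1. So position 4 can't be 1.
The 4 still-open variables together cover exactly {2, 3, 4, 5} — 4 values for 4 variables — and 2 appears only in position 2's list, so position 2 = 2.

2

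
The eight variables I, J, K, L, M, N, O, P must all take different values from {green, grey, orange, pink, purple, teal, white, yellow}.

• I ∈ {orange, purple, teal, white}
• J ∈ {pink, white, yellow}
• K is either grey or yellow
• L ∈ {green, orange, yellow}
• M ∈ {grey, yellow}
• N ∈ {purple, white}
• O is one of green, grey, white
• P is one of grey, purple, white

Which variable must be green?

Among the 8 variables, pink fits only J (and all 8 values in {green, grey, orange, pink, purple, teal, white, yellow} must be used), so J = pink.
Among the 7 still-open variables, teal fits only I (and all 7 values in {green, grey, orange, purple, teal, white, yellow} must be used), so I = teal.
The 6 still-open variables draw from only 6 values {green, grey, orange, purple, white, yellow}, so each is used; only L can be orange, hence L = orange.
Among the 5 still-open variables, green fits only O (and all 5 values in {green, grey, purple, white, yellow} must be used), so O = green.

O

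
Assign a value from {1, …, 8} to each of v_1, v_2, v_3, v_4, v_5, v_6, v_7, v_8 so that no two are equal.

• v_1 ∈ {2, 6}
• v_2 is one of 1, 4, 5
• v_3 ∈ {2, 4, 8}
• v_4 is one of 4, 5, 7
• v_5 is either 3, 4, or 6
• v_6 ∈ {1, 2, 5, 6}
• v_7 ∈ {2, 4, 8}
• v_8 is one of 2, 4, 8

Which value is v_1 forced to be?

6

Among the 8 variables, 3 fits only v_5 (and all 8 values in {1, 2, 3, 4, 5, 6, 7, 8} must be used), so v_5 = 3.
Among the 7 still-open variables, 7 fits only v_4 (and all 7 values in {1, 2, 4, 5, 6, 7, 8} must be used), so v_4 = 7.
v_3, v_7, v_8 between them cover only {2, 4, 8} — a naked triple. Remove those values from v_1, v_2, v_6.
So v_1 = 6.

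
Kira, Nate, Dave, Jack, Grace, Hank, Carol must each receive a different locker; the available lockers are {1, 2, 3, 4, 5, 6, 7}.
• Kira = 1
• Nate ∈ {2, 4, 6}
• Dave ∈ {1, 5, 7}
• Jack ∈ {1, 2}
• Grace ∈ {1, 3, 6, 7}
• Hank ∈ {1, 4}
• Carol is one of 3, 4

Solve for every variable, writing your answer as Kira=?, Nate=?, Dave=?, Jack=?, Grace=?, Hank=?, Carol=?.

Kira=1, Nate=6, Dave=5, Jack=2, Grace=7, Hank=4, Carol=3

Kira has just one choice, so Kira = 1. Strike 1 from Dave, Jack, Grace, Hank.
Jack's domain is down to {2}, so Jack = 2. Remove 2 from Nate.
Hank must be 4 (only option left). Eliminate 4 elsewhere: Nate, Carol.
Carol's domain is down to {3}, so Carol = 3. Eliminate 3 elsewhere: Grace.
Nate has just one choice, so Nate = 6. Strike 6 from Grace.
Grace must be 7 (only option left). Eliminate 7 elsewhere: Dave.
Dave's domain is down to {5}, so Dave = 5.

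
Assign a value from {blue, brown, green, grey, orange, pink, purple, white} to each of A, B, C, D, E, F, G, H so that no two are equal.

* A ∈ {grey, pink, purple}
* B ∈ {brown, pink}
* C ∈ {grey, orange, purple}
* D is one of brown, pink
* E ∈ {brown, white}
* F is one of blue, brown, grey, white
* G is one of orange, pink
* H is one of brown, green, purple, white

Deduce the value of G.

orange

Among the 8 variables, blue fits only F (and all 8 values in {blue, brown, green, grey, orange, pink, purple, white} must be used), so F = blue.
The 7 still-open variables draw from only 7 values {brown, green, grey, orange, pink, purple, white}, so each is used; only H can be green, hence H = green.
The 6 still-open variables together cover exactly {brown, grey, orange, pink, purple, white} — 6 values for 6 variables — and white appears only in E's list, so E = white.
B and D share exactly the 2 values {brown, pink}; by pigeonhole those values go to them, so strike brown, pink from A, G.
So G = orange.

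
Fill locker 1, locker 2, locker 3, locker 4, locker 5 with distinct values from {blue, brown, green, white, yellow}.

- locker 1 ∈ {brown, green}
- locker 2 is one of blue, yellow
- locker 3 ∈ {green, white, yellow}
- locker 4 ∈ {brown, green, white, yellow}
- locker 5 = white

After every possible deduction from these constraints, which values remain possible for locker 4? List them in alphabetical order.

locker 5 has just one choice, so locker 5 = white. So locker 3, locker 4 can't be white.
Among the 4 still-open variables, blue fits only locker 2 (and all 4 values in {blue, brown, green, yellow} must be used), so locker 2 = blue.
No further eliminations apply; locker 4 can still be any of brown, green, yellow.

brown, green, yellow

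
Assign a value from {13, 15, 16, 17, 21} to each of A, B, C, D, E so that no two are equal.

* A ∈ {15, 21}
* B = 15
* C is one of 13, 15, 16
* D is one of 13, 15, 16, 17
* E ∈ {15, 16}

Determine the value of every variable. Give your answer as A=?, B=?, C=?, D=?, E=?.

A=21, B=15, C=13, D=17, E=16

B's domain is down to {15}, so B = 15. Eliminate 15 elsewhere: A, C, D, E.
E must be 16 (only option left). Eliminate 16 elsewhere: C, D.
A has just one choice, so A = 21.
C's domain is down to {13}, so C = 13. So D can't be 13.
D's domain is down to {17}, so D = 17.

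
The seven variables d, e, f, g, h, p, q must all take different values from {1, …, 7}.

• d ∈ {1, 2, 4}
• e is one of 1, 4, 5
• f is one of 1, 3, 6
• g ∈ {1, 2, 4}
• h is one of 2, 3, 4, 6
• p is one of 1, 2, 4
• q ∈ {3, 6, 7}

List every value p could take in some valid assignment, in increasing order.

The 7 variables draw from only 7 values {1, 2, 3, 4, 5, 6, 7}, so each is used; only e can be 5, hence e = 5.
The 6 still-open variables together cover exactly {1, 2, 3, 4, 6, 7} — 6 values for 6 variables — and 7 appears only in q's list, so q = 7.
d, g, p between them cover only {1, 2, 4} — a naked triple. Remove those values from f, h.
No further eliminations apply; p can still be any of 1, 2, 4.

1, 2, 4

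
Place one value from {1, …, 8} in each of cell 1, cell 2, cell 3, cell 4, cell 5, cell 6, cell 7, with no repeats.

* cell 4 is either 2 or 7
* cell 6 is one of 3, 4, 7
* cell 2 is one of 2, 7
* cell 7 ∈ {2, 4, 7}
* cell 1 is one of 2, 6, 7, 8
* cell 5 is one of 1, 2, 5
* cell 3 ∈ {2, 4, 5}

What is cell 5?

cell 2 and cell 4 between them cover only {2, 7} — a naked pair. Remove those values from cell 1, cell 3, cell 5, cell 6, cell 7.
cell 7 has just one choice, so cell 7 = 4. So cell 3, cell 6 can't be 4.
cell 3 has just one choice, so cell 3 = 5. Strike 5 from cell 5.
So cell 5 = 1.

1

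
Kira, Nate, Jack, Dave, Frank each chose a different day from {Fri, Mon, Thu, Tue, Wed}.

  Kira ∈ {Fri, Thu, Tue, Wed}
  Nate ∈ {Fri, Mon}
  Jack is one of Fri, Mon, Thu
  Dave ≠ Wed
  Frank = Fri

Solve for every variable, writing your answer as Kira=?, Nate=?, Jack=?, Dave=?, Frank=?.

Frank has just one choice, so Frank = Fri. Remove Fri from Kira, Nate, Jack, Dave.
Nate must be Mon (only option left). Strike Mon from Jack, Dave.
Jack has just one choice, so Jack = Thu. Strike Thu from Kira, Dave.
Dave's domain is down to {Tue}, so Dave = Tue. So Kira can't be Tue.
That leaves Kira = Wed.

Kira=Wed, Nate=Mon, Jack=Thu, Dave=Tue, Frank=Fri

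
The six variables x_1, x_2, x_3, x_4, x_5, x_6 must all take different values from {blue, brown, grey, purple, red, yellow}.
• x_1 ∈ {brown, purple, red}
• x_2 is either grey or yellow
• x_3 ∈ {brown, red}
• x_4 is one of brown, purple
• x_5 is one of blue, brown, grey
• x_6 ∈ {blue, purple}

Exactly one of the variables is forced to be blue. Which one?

Among the 6 variables, yellow fits only x_2 (and all 6 values in {blue, brown, grey, purple, red, yellow} must be used), so x_2 = yellow.
The 5 still-open variables draw from only 5 values {blue, brown, grey, purple, red}, so each is used; only x_5 can be grey, hence x_5 = grey.
The 4 still-open variables together cover exactly {blue, brown, purple, red} — 4 values for 4 variables — and blue appears only in x_6's list, so x_6 = blue.

x_6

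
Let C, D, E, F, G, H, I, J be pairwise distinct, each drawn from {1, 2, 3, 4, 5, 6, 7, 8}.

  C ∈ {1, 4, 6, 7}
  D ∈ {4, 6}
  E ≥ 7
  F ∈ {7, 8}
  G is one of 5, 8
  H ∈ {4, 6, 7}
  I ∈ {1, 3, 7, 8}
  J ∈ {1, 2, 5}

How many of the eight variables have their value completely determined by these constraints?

The 8 variables together cover exactly {1, 2, 3, 4, 5, 6, 7, 8} — 8 values for 8 variables — and 2 appears only in J's list, so J = 2.
The 7 still-open variables draw from only 7 values {1, 3, 4, 5, 6, 7, 8}, so each is used; only I can be 3, hence I = 3.
The 6 still-open variables together cover exactly {1, 4, 5, 6, 7, 8} — 6 values for 6 variables — and 1 appears only in C's list, so C = 1.
Among the 5 still-open variables, 5 fits only G (and all 5 values in {4, 5, 6, 7, 8} must be used), so G = 5.
E and F share exactly the 2 values {7, 8}; by pigeonhole those values go to them, so strike 7, 8 from H.
Determined: C=1, G=5, I=3, J=2. The other variables each still have more than one consistent value. That makes 4.

4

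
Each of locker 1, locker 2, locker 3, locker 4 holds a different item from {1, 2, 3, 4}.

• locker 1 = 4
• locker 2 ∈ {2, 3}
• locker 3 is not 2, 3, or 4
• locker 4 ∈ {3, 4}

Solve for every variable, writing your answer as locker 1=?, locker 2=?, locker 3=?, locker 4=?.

locker 1=4, locker 2=2, locker 3=1, locker 4=3

locker 1's domain is down to {4}, so locker 1 = 4. So locker 4 can't be 4.
locker 3 has just one choice, so locker 3 = 1.
locker 4 has just one choice, so locker 4 = 3. So locker 2 can't be 3.
That leaves locker 2 = 2.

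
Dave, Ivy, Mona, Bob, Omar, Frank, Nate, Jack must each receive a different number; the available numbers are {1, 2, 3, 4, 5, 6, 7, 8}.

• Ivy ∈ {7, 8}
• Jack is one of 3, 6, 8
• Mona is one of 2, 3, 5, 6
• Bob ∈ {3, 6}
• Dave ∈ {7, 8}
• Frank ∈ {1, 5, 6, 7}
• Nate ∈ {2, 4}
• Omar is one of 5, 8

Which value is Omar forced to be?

The 8 variables draw from only 8 values {1, 2, 3, 4, 5, 6, 7, 8}, so each is used; only Frank can be 1, hence Frank = 1.
The 7 still-open variables draw from only 7 values {2, 3, 4, 5, 6, 7, 8}, so each is used; only Nate can be 4, hence Nate = 4.
The 6 still-open variables draw from only 6 values {2, 3, 5, 6, 7, 8}, so each is used; only Mona can be 2, hence Mona = 2.
The 5 still-open variables together cover exactly {3, 5, 6, 7, 8} — 5 values for 5 variables — and 5 appears only in Omar's list, so Omar = 5.

5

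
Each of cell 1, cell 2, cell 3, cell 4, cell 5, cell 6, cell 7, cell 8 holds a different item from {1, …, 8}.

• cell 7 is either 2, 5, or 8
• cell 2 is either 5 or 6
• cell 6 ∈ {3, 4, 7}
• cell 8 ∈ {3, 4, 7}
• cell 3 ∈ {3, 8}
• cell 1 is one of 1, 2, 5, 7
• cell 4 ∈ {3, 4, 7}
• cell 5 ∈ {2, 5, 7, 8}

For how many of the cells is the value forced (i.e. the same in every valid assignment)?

The 8 variables together cover exactly {1, 2, 3, 4, 5, 6, 7, 8} — 8 values for 8 variables — and 1 appears only in cell 1's list, so cell 1 = 1.
The 7 still-open variables draw from only 7 values {2, 3, 4, 5, 6, 7, 8}, so each is used; only cell 2 can be 6, hence cell 2 = 6.
The 3 variables cell 4, cell 6, cell 8 are confined to {3, 4, 7}, which locks those values in; drop them from cell 3, cell 5.
cell 3's domain is down to {8}, so cell 3 = 8. Strike 8 from cell 5, cell 7.
Determined: cell 1=1, cell 2=6, cell 3=8. The other cells each still have more than one consistent value. That makes 3.

3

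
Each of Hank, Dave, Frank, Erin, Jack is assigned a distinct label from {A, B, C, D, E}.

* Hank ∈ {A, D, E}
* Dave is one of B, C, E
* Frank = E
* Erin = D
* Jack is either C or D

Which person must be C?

Jack

Frank must be E (only option left). So Hank, Dave can't be E.
Erin has just one choice, so Erin = D. Strike D from Hank, Jack.
So C goes to Jack.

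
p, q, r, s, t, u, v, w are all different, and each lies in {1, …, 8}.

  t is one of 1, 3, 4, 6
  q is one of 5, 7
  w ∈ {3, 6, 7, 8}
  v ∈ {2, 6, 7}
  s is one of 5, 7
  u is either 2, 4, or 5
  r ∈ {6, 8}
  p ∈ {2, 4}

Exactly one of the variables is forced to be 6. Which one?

Among the 8 variables, 1 fits only t (and all 8 values in {1, 2, 3, 4, 5, 6, 7, 8} must be used), so t = 1.
The 7 still-open variables together cover exactly {2, 3, 4, 5, 6, 7, 8} — 7 values for 7 variables — and 3 appears only in w's list, so w = 3.
The 6 still-open variables draw from only 6 values {2, 4, 5, 6, 7, 8}, so each is used; only r can be 8, hence r = 8.
The 5 still-open variables draw from only 5 values {2, 4, 5, 6, 7}, so each is used; only v can be 6, hence v = 6.

v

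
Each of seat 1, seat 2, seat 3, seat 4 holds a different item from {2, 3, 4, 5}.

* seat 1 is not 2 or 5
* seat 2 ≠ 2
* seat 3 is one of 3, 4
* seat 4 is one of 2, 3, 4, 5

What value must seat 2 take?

The 4 variables draw from only 4 values {2, 3, 4, 5}, so each is used; only seat 4 can be 2, hence seat 4 = 2.
Among the 3 still-open variables, 5 fits only seat 2 (and all 3 values in {3, 4, 5} must be used), so seat 2 = 5.

5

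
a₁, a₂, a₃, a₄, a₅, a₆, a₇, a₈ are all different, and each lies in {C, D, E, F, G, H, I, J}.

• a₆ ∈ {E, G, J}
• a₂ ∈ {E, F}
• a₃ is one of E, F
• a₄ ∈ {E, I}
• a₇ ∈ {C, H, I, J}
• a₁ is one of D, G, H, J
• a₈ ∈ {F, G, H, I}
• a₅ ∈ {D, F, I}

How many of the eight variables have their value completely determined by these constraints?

3

The 8 variables draw from only 8 values {C, D, E, F, G, H, I, J}, so each is used; only a₇ can be C, hence a₇ = C.
The 2 variables a₂ and a₃ are confined to {E, F}, which locks those values in; drop them from a₄, a₅, a₆, a₈.
a₄'s domain is down to {I}, so a₄ = I. Strike I from a₅, a₈.
That leaves a₅ = D. Remove D from a₁.
Determined: a₄=I, a₅=D, a₇=C. The other variables each still have more than one consistent value. That makes 3.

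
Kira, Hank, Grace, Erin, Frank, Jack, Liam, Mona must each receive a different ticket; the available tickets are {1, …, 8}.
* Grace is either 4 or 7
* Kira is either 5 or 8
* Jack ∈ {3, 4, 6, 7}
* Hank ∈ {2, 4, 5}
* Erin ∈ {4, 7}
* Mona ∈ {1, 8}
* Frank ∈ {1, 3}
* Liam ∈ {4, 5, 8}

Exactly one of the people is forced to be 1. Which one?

The 8 variables together cover exactly {1, 2, 3, 4, 5, 6, 7, 8} — 8 values for 8 variables — and 2 appears only in Hank's list, so Hank = 2.
The 7 still-open variables together cover exactly {1, 3, 4, 5, 6, 7, 8} — 7 values for 7 variables — and 6 appears only in Jack's list, so Jack = 6.
Among the 6 still-open variables, 3 fits only Frank (and all 6 values in {1, 3, 4, 5, 7, 8} must be used), so Frank = 3.
The 5 still-open variables together cover exactly {1, 4, 5, 7, 8} — 5 values for 5 variables — and 1 appears only in Mona's list, so Mona = 1.

Mona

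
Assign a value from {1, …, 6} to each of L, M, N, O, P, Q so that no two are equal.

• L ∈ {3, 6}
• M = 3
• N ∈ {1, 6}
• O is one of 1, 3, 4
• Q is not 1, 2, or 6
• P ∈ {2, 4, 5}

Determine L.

6

M's domain is down to {3}, so M = 3. Remove 3 from L, O, Q.
So L = 6.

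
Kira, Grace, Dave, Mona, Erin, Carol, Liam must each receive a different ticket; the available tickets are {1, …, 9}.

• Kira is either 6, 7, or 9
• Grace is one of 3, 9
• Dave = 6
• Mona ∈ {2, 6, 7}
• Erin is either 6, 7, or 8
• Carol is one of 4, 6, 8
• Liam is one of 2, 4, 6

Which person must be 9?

Kira

Dave's domain is down to {6}, so Dave = 6. Remove 6 from Kira, Mona, Erin, Carol, Liam.
The 6 still-open variables draw from only 6 values {2, 3, 4, 7, 8, 9}, so each is used; only Grace can be 3, hence Grace = 3.
The 5 still-open variables together cover exactly {2, 4, 7, 8, 9} — 5 values for 5 variables — and 9 appears only in Kira's list, so Kira = 9.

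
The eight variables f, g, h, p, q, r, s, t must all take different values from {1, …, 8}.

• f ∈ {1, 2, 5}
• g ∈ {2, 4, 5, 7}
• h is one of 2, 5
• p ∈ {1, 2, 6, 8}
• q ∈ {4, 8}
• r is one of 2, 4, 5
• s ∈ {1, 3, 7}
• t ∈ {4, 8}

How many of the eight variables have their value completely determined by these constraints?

4

The 8 variables together cover exactly {1, 2, 3, 4, 5, 6, 7, 8} — 8 values for 8 variables — and 3 appears only in s's list, so s = 3.
Among the 7 still-open variables, 6 fits only p (and all 7 values in {1, 2, 4, 5, 6, 7, 8} must be used), so p = 6.
The 6 still-open variables draw from only 6 values {1, 2, 4, 5, 7, 8}, so each is used; only f can be 1, hence f = 1.
The 5 still-open variables draw from only 5 values {2, 4, 5, 7, 8}, so each is used; only g can be 7, hence g = 7.
The 2 variables q and t are confined to {4, 8}, which locks those values in; drop them from r.
Determined: f=1, g=7, p=6, s=3. The other variables each still have more than one consistent value. That makes 4.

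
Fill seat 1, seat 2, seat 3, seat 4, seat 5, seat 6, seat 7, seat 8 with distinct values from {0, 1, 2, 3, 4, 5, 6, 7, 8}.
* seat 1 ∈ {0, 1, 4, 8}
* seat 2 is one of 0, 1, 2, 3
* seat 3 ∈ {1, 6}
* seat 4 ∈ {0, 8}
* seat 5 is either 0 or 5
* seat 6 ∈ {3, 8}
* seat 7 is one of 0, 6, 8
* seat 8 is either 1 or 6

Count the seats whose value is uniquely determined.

4

The 8 variables draw from only 8 values {0, 1, 2, 3, 4, 5, 6, 8}, so each is used; only seat 2 can be 2, hence seat 2 = 2.
The 7 still-open variables together cover exactly {0, 1, 3, 4, 5, 6, 8} — 7 values for 7 variables — and 3 appears only in seat 6's list, so seat 6 = 3.
The 6 still-open variables draw from only 6 values {0, 1, 4, 5, 6, 8}, so each is used; only seat 1 can be 4, hence seat 1 = 4.
The 5 still-open variables together cover exactly {0, 1, 5, 6, 8} — 5 values for 5 variables — and 5 appears only in seat 5's list, so seat 5 = 5.
The 2 variables seat 3 and seat 8 are confined to {1, 6}, which locks those values in; drop them from seat 7.
Determined: seat 1=4, seat 2=2, seat 5=5, seat 6=3. The other seats each still have more than one consistent value. That makes 4.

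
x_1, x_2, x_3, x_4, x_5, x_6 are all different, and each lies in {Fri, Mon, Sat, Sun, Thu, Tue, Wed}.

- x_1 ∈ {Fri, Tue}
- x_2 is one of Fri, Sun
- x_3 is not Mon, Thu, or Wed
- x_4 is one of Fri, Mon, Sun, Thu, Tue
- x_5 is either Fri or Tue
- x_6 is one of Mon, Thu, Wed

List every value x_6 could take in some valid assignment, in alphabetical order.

Mon, Thu, Wed

x_1 and x_5 between them cover only {Fri, Tue} — a naked pair. Remove those values from x_2, x_3, x_4.
x_2's domain is down to {Sun}, so x_2 = Sun. Remove Sun from x_3, x_4.
x_3 must be Sat (only option left).
No further eliminations apply; x_6 can still be any of Mon, Thu, Wed.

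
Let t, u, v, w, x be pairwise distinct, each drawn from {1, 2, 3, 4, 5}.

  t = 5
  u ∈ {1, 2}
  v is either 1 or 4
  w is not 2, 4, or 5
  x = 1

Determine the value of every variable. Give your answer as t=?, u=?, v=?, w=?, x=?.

t=5, u=2, v=4, w=3, x=1

t has just one choice, so t = 5.
x must be 1 (only option left). Remove 1 from u, v, w.
u has just one choice, so u = 2.
That leaves v = 4.
w must be 3 (only option left).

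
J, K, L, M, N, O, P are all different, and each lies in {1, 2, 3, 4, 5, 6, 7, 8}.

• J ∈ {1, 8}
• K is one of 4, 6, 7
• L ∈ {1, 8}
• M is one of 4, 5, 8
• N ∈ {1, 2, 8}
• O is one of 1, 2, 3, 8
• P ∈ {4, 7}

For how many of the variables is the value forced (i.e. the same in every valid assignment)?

J and L share exactly the 2 values {1, 8}; by pigeonhole those values go to them, so strike 1, 8 from M, N, O.
N must be 2 (only option left). So O can't be 2.
O's domain is down to {3}, so O = 3.
Determined: N=2, O=3. The other variables each still have more than one consistent value. That makes 2.

2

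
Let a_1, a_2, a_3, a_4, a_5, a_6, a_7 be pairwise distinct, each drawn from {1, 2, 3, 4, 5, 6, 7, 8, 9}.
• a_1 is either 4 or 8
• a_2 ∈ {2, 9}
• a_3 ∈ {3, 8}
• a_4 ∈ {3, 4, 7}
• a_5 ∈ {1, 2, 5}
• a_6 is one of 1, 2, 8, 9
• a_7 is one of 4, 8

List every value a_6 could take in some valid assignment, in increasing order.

a_1 and a_7 between them cover only {4, 8} — a naked pair. Remove those values from a_3, a_4, a_6.
a_3 has just one choice, so a_3 = 3. Strike 3 from a_4.
That leaves a_4 = 7.
No further eliminations apply; a_6 can still be any of 1, 2, 9.

1, 2, 9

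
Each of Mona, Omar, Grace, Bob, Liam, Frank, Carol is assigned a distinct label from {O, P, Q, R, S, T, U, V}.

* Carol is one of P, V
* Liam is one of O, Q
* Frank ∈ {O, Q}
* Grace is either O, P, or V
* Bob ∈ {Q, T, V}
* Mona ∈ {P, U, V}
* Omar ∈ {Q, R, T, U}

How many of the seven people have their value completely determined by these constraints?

The 7 variables draw from only 7 values {O, P, Q, R, T, U, V}, so each is used; only Omar can be R, hence Omar = R.
The 6 still-open variables together cover exactly {O, P, Q, T, U, V} — 6 values for 6 variables — and T appears only in Bob's list, so Bob = T.
Among the 5 still-open variables, U fits only Mona (and all 5 values in {O, P, Q, U, V} must be used), so Mona = U.
Liam and Frank between them cover only {O, Q} — a naked pair. Remove those values from Grace.
Determined: Mona=U, Omar=R, Bob=T. The other people each still have more than one consistent value. That makes 3.

3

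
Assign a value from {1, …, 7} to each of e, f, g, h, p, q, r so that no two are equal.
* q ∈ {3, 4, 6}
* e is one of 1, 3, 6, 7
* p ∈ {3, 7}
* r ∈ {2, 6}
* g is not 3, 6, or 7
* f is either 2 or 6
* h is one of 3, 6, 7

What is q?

4

Among the 7 variables, 5 fits only g (and all 7 values in {1, 2, 3, 4, 5, 6, 7} must be used), so g = 5.
The 6 still-open variables together cover exactly {1, 2, 3, 4, 6, 7} — 6 values for 6 variables — and 1 appears only in e's list, so e = 1.
The 5 still-open variables together cover exactly {2, 3, 4, 6, 7} — 5 values for 5 variables — and 4 appears only in q's list, so q = 4.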